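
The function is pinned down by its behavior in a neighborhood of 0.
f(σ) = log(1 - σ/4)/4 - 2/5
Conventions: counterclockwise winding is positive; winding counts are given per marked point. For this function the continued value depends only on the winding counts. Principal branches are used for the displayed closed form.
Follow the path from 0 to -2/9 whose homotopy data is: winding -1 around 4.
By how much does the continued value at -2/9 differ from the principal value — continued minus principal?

Continued minus principal equals -(1/2)*pi*i.

The rational part is single-valued and drops out of the difference; each branch term changes only by its own monodromy.
(1/4)*log(1 - σ/(4)): each positive loop around 4 adds 2*pi*i to the log, so winding -1 contributes (1/4)*(-1)*2*pi*i = -(1/2)*pi*i.
Summing the contributions at σ = -2/9 gives -(1/2)*pi*i.


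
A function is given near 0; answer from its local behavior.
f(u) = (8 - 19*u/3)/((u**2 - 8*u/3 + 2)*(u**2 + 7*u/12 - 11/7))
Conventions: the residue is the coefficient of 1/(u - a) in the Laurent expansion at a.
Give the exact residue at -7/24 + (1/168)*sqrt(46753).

The residue is 1988/3443 + (146860/22995797)*sqrt(46753).

The factor u**2 + 7*u/12 - 11/7 splits as (u - a)(u - a') with a = -7/24 + (1/168)*sqrt(46753), a' = -7/24 - (1/168)*sqrt(46753). At the order-1 pole a set g(u) = (u - a)*f(u) = [(8 - 19*u/3)/(u**2 - 8*u/3 + 2)] / (u - a').
Simple pole: residue = g(a) at a = -7/24 + (1/168)*sqrt(46753), which is 1988/3443 + (146860/22995797)*sqrt(46753).


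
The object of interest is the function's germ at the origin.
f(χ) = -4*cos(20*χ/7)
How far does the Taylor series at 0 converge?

The factor cos(20*χ/7) is entire and contributes no finite singular point.
The polynomial part has no poles.
No finite singular points: the Taylor series at 0 converges everywhere.

The radius of convergence is infinite.


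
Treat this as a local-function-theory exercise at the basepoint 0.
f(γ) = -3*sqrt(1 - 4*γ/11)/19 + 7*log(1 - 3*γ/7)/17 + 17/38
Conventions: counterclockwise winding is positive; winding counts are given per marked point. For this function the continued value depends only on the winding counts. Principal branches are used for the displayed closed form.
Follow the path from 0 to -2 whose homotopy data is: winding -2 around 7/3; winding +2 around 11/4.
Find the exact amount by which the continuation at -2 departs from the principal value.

Continued minus principal equals -(28/17)*pi*i.

The rational part is single-valued and drops out of the difference; each branch term changes only by its own monodromy.
(-3/19)*sqrt(1 - γ/(11/4)): winding +2 is even, the square root returns to the same sheet, contribution 0.
(7/17)*log(1 - γ/(7/3)): each positive loop around 7/3 adds 2*pi*i to the log, so winding -2 contributes (7/17)*(-2)*2*pi*i = -(28/17)*pi*i.
Summing the contributions at γ = -2 gives -(28/17)*pi*i.


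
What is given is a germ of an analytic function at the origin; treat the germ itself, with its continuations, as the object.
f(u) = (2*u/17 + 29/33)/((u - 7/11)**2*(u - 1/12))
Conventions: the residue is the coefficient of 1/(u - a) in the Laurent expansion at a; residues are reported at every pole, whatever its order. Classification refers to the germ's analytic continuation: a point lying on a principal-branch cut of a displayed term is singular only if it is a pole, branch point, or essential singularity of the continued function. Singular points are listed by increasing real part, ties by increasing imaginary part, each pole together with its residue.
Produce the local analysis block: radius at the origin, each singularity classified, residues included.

Radius of convergence at 0: 1/12.
At 1/12: a pole of order 1; residue 263208/90593.
At 7/11: a pole of order 2; residue -263208/90593.

Denominator factor (u - 1/12): pole of order 1 at 1/12, modulus 1/12.
Denominator factor (u - 7/11)^2: pole of order 2 at 7/11, modulus 7/11.
The radius of convergence is the smallest modulus among the singular points: 1/12.
At the order-1 pole 1/12 set g(u) = (u - (1/12))*f(u) = (2*u/17 + 29/33)/(u - 7/11)**2.
Simple pole: residue = g(a) at a = 1/12, which is 263208/90593.
At the order-2 pole 7/11 set g(u) = (u - (7/11))^2*f(u) = (2*u/17 + 29/33)/(u - 1/12).
Order-2 pole: residue = g'(a); g'(7/11) = -263208/90593, so the residue is -263208/90593.
List the singular points by increasing real part (a conjugate pair: the negative imaginary part first).


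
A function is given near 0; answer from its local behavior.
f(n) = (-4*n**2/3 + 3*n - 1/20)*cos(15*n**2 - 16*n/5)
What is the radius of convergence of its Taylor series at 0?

The factor cos(15*n**2 - 16*n/5) is entire and contributes no finite singular point.
The polynomial part has no poles.
No finite singular points: the Taylor series at 0 converges everywhere.

The radius of convergence is infinite.


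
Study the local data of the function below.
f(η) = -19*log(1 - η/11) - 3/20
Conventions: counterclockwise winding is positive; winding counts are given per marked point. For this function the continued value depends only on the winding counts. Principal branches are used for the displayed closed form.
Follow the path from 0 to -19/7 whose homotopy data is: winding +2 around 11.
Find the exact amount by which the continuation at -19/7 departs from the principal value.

Continued minus principal equals -(76)*pi*i.

The rational part is single-valued and drops out of the difference; each branch term changes only by its own monodromy.
(-19)*log(1 - η/(11)): each positive loop around 11 adds 2*pi*i to the log, so winding +2 contributes (-19)*(2)*2*pi*i = -(76)*pi*i.
Summing the contributions at η = -19/7 gives -(76)*pi*i.


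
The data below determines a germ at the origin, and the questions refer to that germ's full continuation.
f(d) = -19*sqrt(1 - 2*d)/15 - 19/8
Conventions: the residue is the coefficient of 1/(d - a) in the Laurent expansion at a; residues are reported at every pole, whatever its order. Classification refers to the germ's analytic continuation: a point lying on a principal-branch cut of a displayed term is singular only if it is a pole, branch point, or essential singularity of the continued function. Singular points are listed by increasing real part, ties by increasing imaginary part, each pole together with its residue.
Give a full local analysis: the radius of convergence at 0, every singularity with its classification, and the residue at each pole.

Branch term (-19/15)*sqrt(1 - d/(1/2)): its argument vanishes at d = 1/2, a square-root branch point, modulus 1/2.
The radius of convergence is the smallest modulus among the singular points: 1/2.

Radius of convergence at 0: 1/2.
At 1/2: an algebraic (square-root) branch point.


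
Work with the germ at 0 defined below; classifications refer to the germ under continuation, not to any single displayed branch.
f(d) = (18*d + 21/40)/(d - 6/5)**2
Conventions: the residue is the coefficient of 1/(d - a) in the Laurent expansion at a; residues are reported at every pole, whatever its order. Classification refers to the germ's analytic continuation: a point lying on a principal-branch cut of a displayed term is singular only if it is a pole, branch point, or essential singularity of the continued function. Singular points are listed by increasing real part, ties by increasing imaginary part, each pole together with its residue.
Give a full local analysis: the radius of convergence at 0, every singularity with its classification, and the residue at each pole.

Radius of convergence at 0: 6/5.
At 6/5: a pole of order 2; residue 18.

Denominator factor (d - 6/5)^2: pole of order 2 at 6/5, modulus 6/5.
The radius of convergence is the smallest modulus among the singular points: 6/5.
At the order-2 pole 6/5 set g(d) = (d - (6/5))^2*f(d) = 18*d + 21/40.
Order-2 pole: residue = g'(a); g'(6/5) = 18, so the residue is 18.


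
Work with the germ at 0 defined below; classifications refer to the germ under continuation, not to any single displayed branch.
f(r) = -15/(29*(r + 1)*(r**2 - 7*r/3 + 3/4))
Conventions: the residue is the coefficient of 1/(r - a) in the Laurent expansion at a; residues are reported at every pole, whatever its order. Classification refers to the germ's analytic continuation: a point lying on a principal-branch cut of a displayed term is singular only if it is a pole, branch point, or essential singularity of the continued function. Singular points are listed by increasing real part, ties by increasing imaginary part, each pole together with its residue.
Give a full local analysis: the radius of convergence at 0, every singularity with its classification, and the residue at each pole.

Denominator factor (r + 1): pole of order 1 at -1, modulus 1.
Denominator factor (r**2 - 7*r/3 + 3/4): discriminant 22/9, real irrational roots 7/6 + (1/6)*sqrt(22) and 7/6 - (1/6)*sqrt(22); poles of order 1, moduli 7/6 + (1/6)*sqrt(22) and 7/6 - (1/6)*sqrt(22).
The radius of convergence is the smallest modulus among the singular points: 7/6 - (1/6)*sqrt(22).
At the order-1 pole -1 set g(r) = (r - (-1))*f(r) = -15/(29*(r**2 - 7*r/3 + 3/4)).
Simple pole: residue = g(a) at a = -1, which is -180/1421.
The factor r**2 - 7*r/3 + 3/4 splits as (r - a)(r - a') with a = 7/6 - (1/6)*sqrt(22), a' = 7/6 + (1/6)*sqrt(22). At the order-1 pole a set g(r) = (r - a)*f(r) = [-15/(29*(r + 1))] / (r - a').
Simple pole: residue = g(a) at a = 7/6 - (1/6)*sqrt(22), which is 90/1421 + (585/15631)*sqrt(22).
The factor r**2 - 7*r/3 + 3/4 splits as (r - a)(r - a') with a = 7/6 + (1/6)*sqrt(22), a' = 7/6 - (1/6)*sqrt(22). At the order-1 pole a set g(r) = (r - a)*f(r) = [-15/(29*(r + 1))] / (r - a').
Simple pole: residue = g(a) at a = 7/6 + (1/6)*sqrt(22), which is 90/1421 - (585/15631)*sqrt(22).
List the singular points by increasing real part (a conjugate pair: the negative imaginary part first).

Radius of convergence at 0: 7/6 - (1/6)*sqrt(22).
At -1: a pole of order 1; residue -180/1421.
At 7/6 - (1/6)*sqrt(22): a pole of order 1; residue 90/1421 + (585/15631)*sqrt(22).
At 7/6 + (1/6)*sqrt(22): a pole of order 1; residue 90/1421 - (585/15631)*sqrt(22).


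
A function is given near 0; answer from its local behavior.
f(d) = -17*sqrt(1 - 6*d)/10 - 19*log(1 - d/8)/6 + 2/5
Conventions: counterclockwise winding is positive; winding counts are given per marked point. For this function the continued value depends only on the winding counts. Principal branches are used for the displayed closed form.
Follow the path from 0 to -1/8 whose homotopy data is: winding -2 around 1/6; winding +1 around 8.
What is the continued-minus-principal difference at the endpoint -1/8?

The rational part is single-valued and drops out of the difference; each branch term changes only by its own monodromy.
(-19/6)*log(1 - d/(8)): each positive loop around 8 adds 2*pi*i to the log, so winding +1 contributes (-19/6)*(1)*2*pi*i = -(19/3)*pi*i.
(-17/10)*sqrt(1 - d/(1/6)): winding -2 is even, the square root returns to the same sheet, contribution 0.
Summing the contributions at d = -1/8 gives -(19/3)*pi*i.

Continued minus principal equals -(19/3)*pi*i.


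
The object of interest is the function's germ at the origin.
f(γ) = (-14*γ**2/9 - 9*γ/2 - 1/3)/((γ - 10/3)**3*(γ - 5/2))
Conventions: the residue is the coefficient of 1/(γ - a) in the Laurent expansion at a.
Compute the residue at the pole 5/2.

At the order-1 pole 5/2 set g(γ) = (γ - (5/2))*f(γ) = (-14*γ**2/9 - 9*γ/2 - 1/3)/(γ - 10/3)**3.
Simple pole: residue = g(a) at a = 5/2, which is 4602/125.

The residue is 4602/125.


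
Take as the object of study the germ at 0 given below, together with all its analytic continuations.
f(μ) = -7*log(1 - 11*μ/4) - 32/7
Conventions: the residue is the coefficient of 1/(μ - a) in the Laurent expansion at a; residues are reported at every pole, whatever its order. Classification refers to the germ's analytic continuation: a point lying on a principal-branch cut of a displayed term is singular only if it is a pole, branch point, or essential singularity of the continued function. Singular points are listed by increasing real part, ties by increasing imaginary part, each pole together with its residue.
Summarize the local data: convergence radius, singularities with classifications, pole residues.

Radius of convergence at 0: 4/11.
At 4/11: a logarithmic branch point.

Branch term (-7)*log(1 - μ/(4/11)): its argument vanishes at μ = 4/11, a logarithmic branch point, modulus 4/11.
The radius of convergence is the smallest modulus among the singular points: 4/11.


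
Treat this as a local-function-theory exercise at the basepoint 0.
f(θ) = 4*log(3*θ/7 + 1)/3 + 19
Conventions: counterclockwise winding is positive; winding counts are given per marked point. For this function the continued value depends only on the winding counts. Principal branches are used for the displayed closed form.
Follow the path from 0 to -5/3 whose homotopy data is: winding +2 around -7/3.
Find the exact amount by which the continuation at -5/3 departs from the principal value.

The rational part is single-valued and drops out of the difference; each branch term changes only by its own monodromy.
(4/3)*log(1 - θ/(-7/3)): each positive loop around -7/3 adds 2*pi*i to the log, so winding +2 contributes (4/3)*(2)*2*pi*i = (16/3)*pi*i.
Summing the contributions at θ = -5/3 gives (16/3)*pi*i.

Continued minus principal equals (16/3)*pi*i.


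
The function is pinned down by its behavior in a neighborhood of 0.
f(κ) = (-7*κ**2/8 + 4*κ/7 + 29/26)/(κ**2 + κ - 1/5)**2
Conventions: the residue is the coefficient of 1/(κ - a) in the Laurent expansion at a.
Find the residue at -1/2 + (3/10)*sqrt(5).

The residue is -(1219/3276)*sqrt(5).

The factor κ**2 + κ - 1/5 splits as (κ - a)(κ - a') with a = -1/2 + (3/10)*sqrt(5), a' = -1/2 - (3/10)*sqrt(5). At the order-2 pole a set g(κ) = (κ - a)^2*f(κ) = [-7*κ**2/8 + 4*κ/7 + 29/26] / (κ - a')^2.
Order-2 pole: residue = g'(a); g'(-1/2 + (3/10)*sqrt(5)) = -(1219/3276)*sqrt(5), so the residue is -(1219/3276)*sqrt(5).


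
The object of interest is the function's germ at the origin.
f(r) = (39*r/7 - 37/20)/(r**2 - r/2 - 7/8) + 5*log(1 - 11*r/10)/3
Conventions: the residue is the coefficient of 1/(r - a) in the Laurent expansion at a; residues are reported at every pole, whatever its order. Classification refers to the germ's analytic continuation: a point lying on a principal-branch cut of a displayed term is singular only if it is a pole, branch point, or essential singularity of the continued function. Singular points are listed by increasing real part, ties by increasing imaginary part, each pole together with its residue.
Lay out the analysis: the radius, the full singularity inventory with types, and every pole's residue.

Denominator factor (r**2 - r/2 - 7/8): discriminant 15/4, real irrational roots 1/4 + (1/4)*sqrt(15) and 1/4 - (1/4)*sqrt(15); poles of order 1, moduli 1/4 + (1/4)*sqrt(15) and -1/4 + (1/4)*sqrt(15).
Branch term (5/3)*log(1 - r/(10/11)): its argument vanishes at r = 10/11, a logarithmic branch point, modulus 10/11.
The radius of convergence is the smallest modulus among the singular points: -1/4 + (1/4)*sqrt(15).
The branch term is analytic at 1/4 - (1/4)*sqrt(15) and contributes nothing to the residue; only the rational part matters.
The factor r**2 - r/2 - 7/8 splits as (r - a)(r - a') with a = 1/4 - (1/4)*sqrt(15), a' = 1/4 + (1/4)*sqrt(15). At the order-1 pole a set g(r) = (r - a)*(rational part) = [39*r/7 - 37/20] / (r - a').
Simple pole: residue = g(a) at a = 1/4 - (1/4)*sqrt(15), which is 39/14 + (32/525)*sqrt(15).
The branch term is analytic at 1/4 + (1/4)*sqrt(15) and contributes nothing to the residue; only the rational part matters.
The factor r**2 - r/2 - 7/8 splits as (r - a)(r - a') with a = 1/4 + (1/4)*sqrt(15), a' = 1/4 - (1/4)*sqrt(15). At the order-1 pole a set g(r) = (r - a)*(rational part) = [39*r/7 - 37/20] / (r - a').
Simple pole: residue = g(a) at a = 1/4 + (1/4)*sqrt(15), which is 39/14 - (32/525)*sqrt(15).
List the singular points by increasing real part (a conjugate pair: the negative imaginary part first).

Radius of convergence at 0: -1/4 + (1/4)*sqrt(15).
At 1/4 - (1/4)*sqrt(15): a pole of order 1; residue 39/14 + (32/525)*sqrt(15).
At 10/11: a logarithmic branch point.
At 1/4 + (1/4)*sqrt(15): a pole of order 1; residue 39/14 - (32/525)*sqrt(15).


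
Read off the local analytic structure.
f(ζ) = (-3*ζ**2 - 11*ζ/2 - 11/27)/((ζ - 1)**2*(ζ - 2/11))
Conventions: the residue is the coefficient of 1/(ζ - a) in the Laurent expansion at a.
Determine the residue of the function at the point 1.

At the order-2 pole 1 set g(ζ) = (ζ - (1))^2*f(ζ) = (-3*ζ**2 - 11*ζ/2 - 11/27)/(ζ - 2/11).
Order-2 pole: residue = g'(a); g'(1) = -1639/2187, so the residue is -1639/2187.

The residue is -1639/2187.


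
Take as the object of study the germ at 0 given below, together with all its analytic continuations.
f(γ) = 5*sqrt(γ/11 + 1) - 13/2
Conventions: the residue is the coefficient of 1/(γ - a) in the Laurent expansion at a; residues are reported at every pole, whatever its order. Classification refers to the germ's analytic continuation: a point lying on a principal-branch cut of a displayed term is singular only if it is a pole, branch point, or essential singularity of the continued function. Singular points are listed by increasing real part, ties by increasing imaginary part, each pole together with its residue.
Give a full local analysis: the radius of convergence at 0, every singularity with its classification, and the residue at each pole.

Branch term (5)*sqrt(1 - γ/(-11)): its argument vanishes at γ = -11, a square-root branch point, modulus 11.
The radius of convergence is the smallest modulus among the singular points: 11.

Radius of convergence at 0: 11.
At -11: an algebraic (square-root) branch point.


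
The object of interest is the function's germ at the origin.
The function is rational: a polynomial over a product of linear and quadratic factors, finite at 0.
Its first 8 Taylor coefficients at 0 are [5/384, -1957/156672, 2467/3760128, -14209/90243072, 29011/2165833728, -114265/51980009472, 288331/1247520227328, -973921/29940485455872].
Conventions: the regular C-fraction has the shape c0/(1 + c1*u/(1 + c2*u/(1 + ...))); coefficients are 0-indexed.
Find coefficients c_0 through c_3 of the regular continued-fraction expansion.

Taylor coefficients (read off): a_0 = 5/384, a_1 = -1957/156672, a_2 = 2467/3760128, a_3 = -14209/90243072.
c0 = a_0 = 5/384. Peel one level at a time: if S = 1 + c*u/S' with S'(0) = 1, then c is the u-coefficient of S and S' = c*u/(S - 1).
S_1 = c0/f = 1 + (1957/2040)*u + (603359/693600)*u^2 + ...; c1 = 1957/2040.
S_2 = c1*u/(S_1 - 1) = 1 + (-603359/665380)*u + (-603359/61277584)*u^2 + ...; c2 = -603359/665380.
S_3 = c2*u/(S_2 - 1) = 1 + (-85/7828)*u + ...; c3 = -85/7828.

The regular C-fraction coefficients are [5/384, 1957/2040, -603359/665380, -85/7828].


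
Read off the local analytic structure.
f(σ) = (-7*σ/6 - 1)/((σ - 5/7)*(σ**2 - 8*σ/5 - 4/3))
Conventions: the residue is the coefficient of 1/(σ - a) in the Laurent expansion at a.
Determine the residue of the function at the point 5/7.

The residue is 539/578.

At the order-1 pole 5/7 set g(σ) = (σ - (5/7))*f(σ) = (-7*σ/6 - 1)/(σ**2 - 8*σ/5 - 4/3).
Simple pole: residue = g(a) at a = 5/7, which is 539/578.


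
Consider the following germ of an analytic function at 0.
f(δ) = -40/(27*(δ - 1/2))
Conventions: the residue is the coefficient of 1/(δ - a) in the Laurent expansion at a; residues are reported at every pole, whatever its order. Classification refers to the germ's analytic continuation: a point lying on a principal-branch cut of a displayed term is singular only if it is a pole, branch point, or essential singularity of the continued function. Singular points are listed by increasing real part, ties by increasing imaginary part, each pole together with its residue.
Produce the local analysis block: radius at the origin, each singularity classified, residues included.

Denominator factor (δ - 1/2): pole of order 1 at 1/2, modulus 1/2.
The radius of convergence is the smallest modulus among the singular points: 1/2.
At the order-1 pole 1/2 set g(δ) = (δ - (1/2))*f(δ) = -40/27.
Simple pole: residue = g(a) at a = 1/2, which is -40/27.

Radius of convergence at 0: 1/2.
At 1/2: a pole of order 1; residue -40/27.


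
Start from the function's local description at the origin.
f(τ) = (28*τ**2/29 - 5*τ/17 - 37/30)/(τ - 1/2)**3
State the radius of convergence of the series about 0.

The radius of convergence is 1/2.

Denominator factor (τ - 1/2)^3: pole of order 3 at 1/2, modulus 1/2.
The radius of convergence is the smallest modulus among the singular points: 1/2.


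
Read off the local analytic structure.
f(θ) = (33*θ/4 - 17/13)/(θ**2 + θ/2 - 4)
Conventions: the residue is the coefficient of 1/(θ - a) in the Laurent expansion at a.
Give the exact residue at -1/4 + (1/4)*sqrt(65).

The residue is 33/8 - (701/6760)*sqrt(65).

The factor θ**2 + θ/2 - 4 splits as (θ - a)(θ - a') with a = -1/4 + (1/4)*sqrt(65), a' = -1/4 - (1/4)*sqrt(65). At the order-1 pole a set g(θ) = (θ - a)*f(θ) = [33*θ/4 - 17/13] / (θ - a').
Simple pole: residue = g(a) at a = -1/4 + (1/4)*sqrt(65), which is 33/8 - (701/6760)*sqrt(65).


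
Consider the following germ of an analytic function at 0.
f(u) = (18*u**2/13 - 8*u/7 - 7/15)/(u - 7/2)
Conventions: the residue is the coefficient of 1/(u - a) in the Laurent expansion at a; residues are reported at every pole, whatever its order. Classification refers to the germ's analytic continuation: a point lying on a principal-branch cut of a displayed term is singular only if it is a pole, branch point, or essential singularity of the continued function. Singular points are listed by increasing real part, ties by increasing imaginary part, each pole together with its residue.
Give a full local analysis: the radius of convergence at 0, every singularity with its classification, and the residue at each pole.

Radius of convergence at 0: 7/2.
At 7/2: a pole of order 1; residue 4873/390.

Denominator factor (u - 7/2): pole of order 1 at 7/2, modulus 7/2.
The radius of convergence is the smallest modulus among the singular points: 7/2.
At the order-1 pole 7/2 set g(u) = (u - (7/2))*f(u) = 18*u**2/13 - 8*u/7 - 7/15.
Simple pole: residue = g(a) at a = 7/2, which is 4873/390.


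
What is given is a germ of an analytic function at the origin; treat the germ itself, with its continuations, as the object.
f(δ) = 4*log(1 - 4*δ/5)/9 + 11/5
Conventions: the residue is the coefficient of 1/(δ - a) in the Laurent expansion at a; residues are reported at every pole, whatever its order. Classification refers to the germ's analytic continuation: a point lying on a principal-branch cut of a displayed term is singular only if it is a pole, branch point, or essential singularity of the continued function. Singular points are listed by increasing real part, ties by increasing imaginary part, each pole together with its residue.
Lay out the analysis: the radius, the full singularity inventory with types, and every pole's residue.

Radius of convergence at 0: 5/4.
At 5/4: a logarithmic branch point.

Branch term (4/9)*log(1 - δ/(5/4)): its argument vanishes at δ = 5/4, a logarithmic branch point, modulus 5/4.
The radius of convergence is the smallest modulus among the singular points: 5/4.


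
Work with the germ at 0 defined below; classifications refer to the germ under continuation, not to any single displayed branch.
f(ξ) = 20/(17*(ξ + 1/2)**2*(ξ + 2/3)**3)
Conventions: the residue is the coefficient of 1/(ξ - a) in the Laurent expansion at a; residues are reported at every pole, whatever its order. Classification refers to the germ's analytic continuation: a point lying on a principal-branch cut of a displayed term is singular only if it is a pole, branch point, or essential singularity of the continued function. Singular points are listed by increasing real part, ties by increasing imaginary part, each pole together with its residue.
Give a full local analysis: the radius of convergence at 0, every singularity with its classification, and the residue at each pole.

Radius of convergence at 0: 1/2.
At -2/3: a pole of order 3; residue 77760/17.
At -1/2: a pole of order 2; residue -77760/17.

Denominator factor (ξ + 1/2)^2: pole of order 2 at -1/2, modulus 1/2.
Denominator factor (ξ + 2/3)^3: pole of order 3 at -2/3, modulus 2/3.
The radius of convergence is the smallest modulus among the singular points: 1/2.
At the order-3 pole -2/3 set g(ξ) = (ξ - (-2/3))^3*f(ξ) = 20/(17*(ξ + 1/2)**2).
Order-3 pole: residue = g''(a)/2; g''(-2/3) = 155520/17, so the residue is 77760/17.
At the order-2 pole -1/2 set g(ξ) = (ξ - (-1/2))^2*f(ξ) = 20/(17*(ξ + 2/3)**3).
Order-2 pole: residue = g'(a); g'(-1/2) = -77760/17, so the residue is -77760/17.
List the singular points by increasing real part (a conjugate pair: the negative imaginary part first).


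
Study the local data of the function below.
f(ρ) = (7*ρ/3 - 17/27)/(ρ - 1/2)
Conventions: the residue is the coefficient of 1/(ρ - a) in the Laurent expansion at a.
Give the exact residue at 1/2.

At the order-1 pole 1/2 set g(ρ) = (ρ - (1/2))*f(ρ) = 7*ρ/3 - 17/27.
Simple pole: residue = g(a) at a = 1/2, which is 29/54.

The residue is 29/54.


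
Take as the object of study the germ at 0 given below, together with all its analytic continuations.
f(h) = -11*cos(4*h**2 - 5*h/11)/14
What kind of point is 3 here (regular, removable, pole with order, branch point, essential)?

The point is a regular point.

There is no denominator, hence no pole anywhere.
The factor cos(4*h**2 - 5*h/11) is entire.
So the germ continues analytically to 3.


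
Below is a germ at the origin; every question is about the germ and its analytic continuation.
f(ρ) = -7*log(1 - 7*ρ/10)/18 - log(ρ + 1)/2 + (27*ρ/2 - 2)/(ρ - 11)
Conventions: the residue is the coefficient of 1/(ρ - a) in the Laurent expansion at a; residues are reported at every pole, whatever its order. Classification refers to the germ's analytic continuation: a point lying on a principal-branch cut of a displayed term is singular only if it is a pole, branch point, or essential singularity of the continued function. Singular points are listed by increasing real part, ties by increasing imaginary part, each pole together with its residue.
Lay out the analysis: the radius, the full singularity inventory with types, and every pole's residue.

Radius of convergence at 0: 1.
At -1: a logarithmic branch point.
At 10/7: a logarithmic branch point.
At 11: a pole of order 1; residue 293/2.

Denominator factor (ρ - 11): pole of order 1 at 11, modulus 11.
Branch term (-1/2)*log(1 - ρ/(-1)): its argument vanishes at ρ = -1, a logarithmic branch point, modulus 1.
Branch term (-7/18)*log(1 - ρ/(10/7)): its argument vanishes at ρ = 10/7, a logarithmic branch point, modulus 10/7.
The radius of convergence is the smallest modulus among the singular points: 1.
The branch terms are analytic at 11 and contribute nothing to the residue; only the rational part matters.
At the order-1 pole 11 set g(ρ) = (ρ - (11))*(rational part) = 27*ρ/2 - 2.
Simple pole: residue = g(a) at a = 11, which is 293/2.
List the singular points by increasing real part (a conjugate pair: the negative imaginary part first).


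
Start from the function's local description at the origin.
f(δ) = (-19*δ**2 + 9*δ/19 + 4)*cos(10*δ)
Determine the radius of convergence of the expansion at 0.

The factor cos(10*δ) is entire and contributes no finite singular point.
The polynomial part has no poles.
No finite singular points: the Taylor series at 0 converges everywhere.

The radius of convergence is infinite.


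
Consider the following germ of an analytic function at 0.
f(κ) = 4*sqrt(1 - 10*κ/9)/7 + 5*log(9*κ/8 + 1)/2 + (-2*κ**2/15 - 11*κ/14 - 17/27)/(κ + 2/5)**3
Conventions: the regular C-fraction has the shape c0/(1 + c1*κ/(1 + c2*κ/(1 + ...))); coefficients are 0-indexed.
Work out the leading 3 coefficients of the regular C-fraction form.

The regular C-fraction coefficients are [-14011/1512, 193545/28022, -65673258083/26032886352].

Taylor coefficients (expand at 0): a_0 = -14011/1512, a_1 = 21505/336, a_2 = -40729835/145152.
c0 = a_0 = -14011/1512. Peel one level at a time: if S = 1 + c*κ/S' with S'(0) = 1, then c is the κ-coefficient of S and S' = c*κ/(S - 1).
S_1 = c0/f = 1 + (193545/28022)*κ + (328366290415/18845579616)*κ^2 + ...; c1 = 193545/28022.
S_2 = c1*κ/(S_1 - 1) = 1 + (-65673258083/26032886352)*κ + ...; c2 = -65673258083/26032886352.


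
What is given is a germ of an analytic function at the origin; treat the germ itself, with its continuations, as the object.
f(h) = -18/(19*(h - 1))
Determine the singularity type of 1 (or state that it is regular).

The point is a pole of order 1.

The denominator factor h - 1 vanishes at 1 and appears to the power 1; the numerator there equals -18/19, nonzero, and no other factor vanishes.
Hence a pole whose order is the multiplicity, 1.


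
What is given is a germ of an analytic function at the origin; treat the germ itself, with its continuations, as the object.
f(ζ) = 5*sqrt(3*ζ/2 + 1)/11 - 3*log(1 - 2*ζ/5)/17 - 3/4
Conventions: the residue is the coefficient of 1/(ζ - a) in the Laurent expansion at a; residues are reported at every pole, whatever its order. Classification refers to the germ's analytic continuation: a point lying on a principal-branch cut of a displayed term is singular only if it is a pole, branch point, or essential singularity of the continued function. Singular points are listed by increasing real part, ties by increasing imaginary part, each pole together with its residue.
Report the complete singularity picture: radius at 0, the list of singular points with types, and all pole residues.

Branch term (5/11)*sqrt(1 - ζ/(-2/3)): its argument vanishes at ζ = -2/3, a square-root branch point, modulus 2/3.
Branch term (-3/17)*log(1 - ζ/(5/2)): its argument vanishes at ζ = 5/2, a logarithmic branch point, modulus 5/2.
The radius of convergence is the smallest modulus among the singular points: 2/3.
List the singular points by increasing real part (a conjugate pair: the negative imaginary part first).

Radius of convergence at 0: 2/3.
At -2/3: an algebraic (square-root) branch point.
At 5/2: a logarithmic branch point.


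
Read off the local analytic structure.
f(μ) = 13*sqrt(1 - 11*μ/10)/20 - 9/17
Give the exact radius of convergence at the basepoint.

Branch term (13/20)*sqrt(1 - μ/(10/11)): its argument vanishes at μ = 10/11, a square-root branch point, modulus 10/11.
The radius of convergence is the smallest modulus among the singular points: 10/11.

The radius of convergence is 10/11.


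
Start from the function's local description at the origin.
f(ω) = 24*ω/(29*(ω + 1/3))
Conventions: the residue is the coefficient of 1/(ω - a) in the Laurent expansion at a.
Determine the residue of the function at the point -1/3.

At the order-1 pole -1/3 set g(ω) = (ω - (-1/3))*f(ω) = 24*ω/29.
Simple pole: residue = g(a) at a = -1/3, which is -8/29.

The residue is -8/29.


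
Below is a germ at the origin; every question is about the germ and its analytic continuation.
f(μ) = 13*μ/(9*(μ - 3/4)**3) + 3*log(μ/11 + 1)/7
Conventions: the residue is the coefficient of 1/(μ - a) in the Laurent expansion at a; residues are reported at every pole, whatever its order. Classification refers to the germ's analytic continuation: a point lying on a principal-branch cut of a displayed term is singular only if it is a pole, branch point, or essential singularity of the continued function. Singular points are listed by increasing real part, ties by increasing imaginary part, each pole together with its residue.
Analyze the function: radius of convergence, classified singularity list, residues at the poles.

Radius of convergence at 0: 3/4.
At -11: a logarithmic branch point.
At 3/4: a pole of order 3; residue 0.

Denominator factor (μ - 3/4)^3: pole of order 3 at 3/4, modulus 3/4.
Branch term (3/7)*log(1 - μ/(-11)): its argument vanishes at μ = -11, a logarithmic branch point, modulus 11.
The radius of convergence is the smallest modulus among the singular points: 3/4.
The branch term is analytic at 3/4 and contributes nothing to the residue; only the rational part matters.
At the order-3 pole 3/4 set g(μ) = (μ - (3/4))^3*(rational part) = 13*μ/9.
Order-3 pole: residue = g''(a)/2; g''(3/4) = 0, so the residue is 0.
List the singular points by increasing real part (a conjugate pair: the negative imaginary part first).


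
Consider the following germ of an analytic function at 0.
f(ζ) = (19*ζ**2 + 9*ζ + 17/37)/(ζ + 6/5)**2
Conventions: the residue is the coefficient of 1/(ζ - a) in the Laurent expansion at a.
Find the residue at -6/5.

The residue is -183/5.

At the order-2 pole -6/5 set g(ζ) = (ζ - (-6/5))^2*f(ζ) = 19*ζ**2 + 9*ζ + 17/37.
Order-2 pole: residue = g'(a); g'(-6/5) = -183/5, so the residue is -183/5.


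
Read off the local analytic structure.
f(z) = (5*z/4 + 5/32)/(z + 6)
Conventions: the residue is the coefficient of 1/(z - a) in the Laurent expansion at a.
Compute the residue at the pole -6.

At the order-1 pole -6 set g(z) = (z - (-6))*f(z) = 5*z/4 + 5/32.
Simple pole: residue = g(a) at a = -6, which is -235/32.

The residue is -235/32.


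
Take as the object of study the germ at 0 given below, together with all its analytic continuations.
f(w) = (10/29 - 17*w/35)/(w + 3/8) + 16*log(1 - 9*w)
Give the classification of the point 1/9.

The term (16)*log(1 - w/(1/9)) has argument 1 - 1/9/(1/9) = 0 at 1/9: a logarithmic (infinitely-sheeted) branch point; the remaining terms are analytic or single-valued there.

The point is a logarithmic branch point.


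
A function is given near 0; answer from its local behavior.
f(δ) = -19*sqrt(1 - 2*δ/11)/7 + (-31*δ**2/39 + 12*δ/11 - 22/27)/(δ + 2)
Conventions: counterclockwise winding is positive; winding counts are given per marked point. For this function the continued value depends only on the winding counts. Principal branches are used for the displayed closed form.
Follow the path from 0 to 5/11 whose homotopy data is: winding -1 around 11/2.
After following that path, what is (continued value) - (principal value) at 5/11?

The rational part is single-valued and drops out of the difference; each branch term changes only by its own monodromy.
(-19/7)*sqrt(1 - δ/(11/2)): winding -1 is odd, the square root flips sign, contributing -2*(-19/7)*sqrt(1 - (5/11)/(11/2)) = -2*(-19/7)*sqrt(111/121) = (38/77)*sqrt(111).
Summing the contributions at δ = 5/11 gives (38/77)*sqrt(111).

Continued minus principal equals (38/77)*sqrt(111).


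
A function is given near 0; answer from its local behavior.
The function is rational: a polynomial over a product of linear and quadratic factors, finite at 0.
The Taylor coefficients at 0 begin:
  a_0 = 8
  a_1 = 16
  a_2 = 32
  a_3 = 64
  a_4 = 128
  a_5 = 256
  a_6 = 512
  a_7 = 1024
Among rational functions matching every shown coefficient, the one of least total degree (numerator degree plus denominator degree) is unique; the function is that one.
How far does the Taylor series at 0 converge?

The radius of convergence is 1/2.

No rational of total degree below 1 reproduces all 8 coefficients; solving the [0/1] Pade equations on them gives f(h) = -4/(h - 1/2), whose expansion matches every shown term.
Denominator factor (h - 1/2): pole of order 1 at 1/2, modulus 1/2.
The radius of convergence is the smallest modulus among the singular points: 1/2.


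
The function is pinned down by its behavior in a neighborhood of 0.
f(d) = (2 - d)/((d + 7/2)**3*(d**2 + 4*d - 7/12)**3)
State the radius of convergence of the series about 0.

Denominator factor (d**2 + 4*d - 7/12)^3: discriminant 55/3, real irrational roots -2 + (1/6)*sqrt(165) and -2 - (1/6)*sqrt(165); poles of order 3, moduli -2 + (1/6)*sqrt(165) and 2 + (1/6)*sqrt(165).
Denominator factor (d + 7/2)^3: pole of order 3 at -7/2, modulus 7/2.
The radius of convergence is the smallest modulus among the singular points: -2 + (1/6)*sqrt(165).

The radius of convergence is -2 + (1/6)*sqrt(165).


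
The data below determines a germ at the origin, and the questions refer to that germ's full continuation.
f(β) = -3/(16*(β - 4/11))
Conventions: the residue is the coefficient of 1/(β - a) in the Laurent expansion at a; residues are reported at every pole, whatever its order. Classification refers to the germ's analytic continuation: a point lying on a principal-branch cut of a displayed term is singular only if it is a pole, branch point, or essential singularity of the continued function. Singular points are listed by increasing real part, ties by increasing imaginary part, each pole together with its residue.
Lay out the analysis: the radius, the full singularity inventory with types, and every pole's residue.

Denominator factor (β - 4/11): pole of order 1 at 4/11, modulus 4/11.
The radius of convergence is the smallest modulus among the singular points: 4/11.
At the order-1 pole 4/11 set g(β) = (β - (4/11))*f(β) = -3/16.
Simple pole: residue = g(a) at a = 4/11, which is -3/16.

Radius of convergence at 0: 4/11.
At 4/11: a pole of order 1; residue -3/16.


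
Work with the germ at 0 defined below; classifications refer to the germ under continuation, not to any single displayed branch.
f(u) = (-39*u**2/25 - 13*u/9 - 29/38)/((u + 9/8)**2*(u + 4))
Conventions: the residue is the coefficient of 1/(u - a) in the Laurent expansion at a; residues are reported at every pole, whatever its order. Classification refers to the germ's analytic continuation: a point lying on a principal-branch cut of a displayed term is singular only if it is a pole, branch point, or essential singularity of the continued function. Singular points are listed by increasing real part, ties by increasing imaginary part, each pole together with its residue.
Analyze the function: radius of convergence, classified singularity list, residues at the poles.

Radius of convergence at 0: 9/8.
At -4: a pole of order 1; residue -5457056/2261475.
At -9/8: a pole of order 2; residue 385831/452295.

Denominator factor (u + 4): pole of order 1 at -4, modulus 4.
Denominator factor (u + 9/8)^2: pole of order 2 at -9/8, modulus 9/8.
The radius of convergence is the smallest modulus among the singular points: 9/8.
At the order-1 pole -4 set g(u) = (u - (-4))*f(u) = (-39*u**2/25 - 13*u/9 - 29/38)/(u + 9/8)**2.
Simple pole: residue = g(a) at a = -4, which is -5457056/2261475.
At the order-2 pole -9/8 set g(u) = (u - (-9/8))^2*f(u) = (-39*u**2/25 - 13*u/9 - 29/38)/(u + 4).
Order-2 pole: residue = g'(a); g'(-9/8) = 385831/452295, so the residue is 385831/452295.
List the singular points by increasing real part (a conjugate pair: the negative imaginary part first).


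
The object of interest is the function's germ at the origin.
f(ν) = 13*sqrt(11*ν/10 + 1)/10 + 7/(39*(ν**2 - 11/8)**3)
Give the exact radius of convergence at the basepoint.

Denominator factor (ν**2 - 11/8)^3: discriminant 11/2, real irrational roots (1/4)*sqrt(22) and -(1/4)*sqrt(22); poles of order 3, moduli (1/4)*sqrt(22) and (1/4)*sqrt(22).
Branch term (13/10)*sqrt(1 - ν/(-10/11)): its argument vanishes at ν = -10/11, a square-root branch point, modulus 10/11.
The radius of convergence is the smallest modulus among the singular points: 10/11.

The radius of convergence is 10/11.


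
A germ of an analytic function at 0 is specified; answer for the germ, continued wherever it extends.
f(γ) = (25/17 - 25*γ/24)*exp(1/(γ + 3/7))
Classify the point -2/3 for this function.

There is no denominator, hence no pole anywhere.
The essential point of exp(1/(γ - (-3/7))) is -3/7, not -2/3.
So the germ continues analytically to -2/3.

The point is a regular point.


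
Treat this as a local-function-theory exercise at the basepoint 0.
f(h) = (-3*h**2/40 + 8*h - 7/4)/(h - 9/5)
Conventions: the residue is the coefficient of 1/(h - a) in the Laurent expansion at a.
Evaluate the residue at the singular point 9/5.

The residue is 12407/1000.

At the order-1 pole 9/5 set g(h) = (h - (9/5))*f(h) = -3*h**2/40 + 8*h - 7/4.
Simple pole: residue = g(a) at a = 9/5, which is 12407/1000.
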